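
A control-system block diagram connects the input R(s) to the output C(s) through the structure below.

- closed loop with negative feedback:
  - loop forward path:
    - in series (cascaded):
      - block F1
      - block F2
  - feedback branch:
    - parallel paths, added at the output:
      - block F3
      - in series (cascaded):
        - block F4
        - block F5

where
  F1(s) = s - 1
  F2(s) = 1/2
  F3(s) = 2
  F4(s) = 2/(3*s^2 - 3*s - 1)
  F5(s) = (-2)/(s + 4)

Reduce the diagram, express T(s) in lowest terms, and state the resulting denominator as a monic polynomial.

Step 1. combine F1, F2 in series; result s/2 - 1/2
Step 2. combine F4, F5 in series; result (-4)/(3*s^3 + 9*s^2 - 13*s - 4)
Step 3. reduce the parallel group F3, (F4*F5); result (6*s^3 + 18*s^2 - 26*s - 12)/(3*s^3 + 9*s^2 - 13*s - 4)
Step 4. feedback reduction of (F1*F2), (F3+(F4*F5)); result (3*s^4 + 6*s^3 - 22*s^2 + 9*s + 4)/(6*s^4 + 18*s^3 - 26*s^2 - 12*s + 4)
That last expression is T(s), already simplified. Scaling its denominator by 1/6 (the reciprocal of the leading coefficient) yields the monic denominator.

Final answer: s^4 + 3*s^3 - 13*s^2/3 - 2*s + 2/3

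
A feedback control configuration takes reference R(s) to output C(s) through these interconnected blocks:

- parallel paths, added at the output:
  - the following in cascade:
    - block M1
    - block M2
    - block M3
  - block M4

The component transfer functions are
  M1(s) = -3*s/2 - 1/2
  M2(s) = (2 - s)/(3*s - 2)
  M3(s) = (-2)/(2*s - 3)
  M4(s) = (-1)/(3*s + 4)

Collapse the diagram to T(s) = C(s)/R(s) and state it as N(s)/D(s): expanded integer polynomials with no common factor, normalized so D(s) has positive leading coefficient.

Reducing step by step:

1. reduce the series chain M1, M2, M3; result (-3*s^2 + 5*s + 2)/(6*s^2 - 13*s + 6)
2. combine (M1*M2*M3), M4 in parallel, giving the overall T(s)

Answer: (-9*s^3 - 3*s^2 + 39*s + 2)/(18*s^3 - 15*s^2 - 34*s + 24)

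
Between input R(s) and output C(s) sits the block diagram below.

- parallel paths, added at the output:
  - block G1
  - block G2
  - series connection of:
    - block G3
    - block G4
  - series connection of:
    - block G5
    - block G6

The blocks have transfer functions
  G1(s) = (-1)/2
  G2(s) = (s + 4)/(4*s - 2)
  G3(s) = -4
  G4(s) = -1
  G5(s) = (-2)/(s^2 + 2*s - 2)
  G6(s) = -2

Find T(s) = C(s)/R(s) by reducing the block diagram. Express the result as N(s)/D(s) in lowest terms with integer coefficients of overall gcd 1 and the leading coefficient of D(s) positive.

Step 1. reduce the series chain G3, G4 -> 4
Step 2. combine G5, G6 in series -> 4/(s^2 + 2*s - 2)
Step 3. reduce the parallel group G1, G2, (G3*G4), (G5*G6): this yields T(s), and no further normalization is needed

Therefore the answer is (15*s^3 + 27*s^2 - 20*s - 2)/(4*s^3 + 6*s^2 - 12*s + 4).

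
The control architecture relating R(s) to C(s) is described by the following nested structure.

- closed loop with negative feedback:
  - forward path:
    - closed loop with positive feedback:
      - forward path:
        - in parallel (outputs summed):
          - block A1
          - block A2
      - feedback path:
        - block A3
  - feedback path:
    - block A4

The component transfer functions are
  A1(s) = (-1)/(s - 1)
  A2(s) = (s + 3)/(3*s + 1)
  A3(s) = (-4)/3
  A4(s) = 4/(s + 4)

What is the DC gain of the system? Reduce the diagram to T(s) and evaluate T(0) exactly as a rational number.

Answer: 12/31

Working:
Step 1 - combine A1, A2 in parallel; result (s^2 - s - 4)/(3*s^2 - 2*s - 1)
Step 2 - collapse the loop ((A1+A2) forward, A3 return); result (3*s^2 - 3*s - 12)/(13*s^2 - 10*s - 19)
Step 3 - apply the feedback formula to [(A1+A2)/(1-(A1+A2)*A3)], A4; result (3*s^3 + 9*s^2 - 24*s - 48)/(13*s^3 + 54*s^2 - 71*s - 124)
DC gain: substitute s = 0 into T(s) from step 3: T(0) = -48/(-124) = 12/31.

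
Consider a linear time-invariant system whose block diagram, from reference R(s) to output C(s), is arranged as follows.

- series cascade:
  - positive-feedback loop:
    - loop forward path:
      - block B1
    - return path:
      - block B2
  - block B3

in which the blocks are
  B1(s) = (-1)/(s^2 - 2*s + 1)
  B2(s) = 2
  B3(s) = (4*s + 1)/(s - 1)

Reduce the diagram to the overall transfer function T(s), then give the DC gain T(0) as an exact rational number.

Answer: 1/3

Working:
(1) reduce the feedback loop with forward B1 and return B2; result (-1)/(s^2 - 2*s + 3)
(2) series reduction of [B1/(1-B1*B2)], B3; result (-4*s - 1)/(s^3 - 3*s^2 + 5*s - 3)
That last expression is T(s); at s = 0 only the constant terms survive, so T(0) = -1/(-3) = 1/3.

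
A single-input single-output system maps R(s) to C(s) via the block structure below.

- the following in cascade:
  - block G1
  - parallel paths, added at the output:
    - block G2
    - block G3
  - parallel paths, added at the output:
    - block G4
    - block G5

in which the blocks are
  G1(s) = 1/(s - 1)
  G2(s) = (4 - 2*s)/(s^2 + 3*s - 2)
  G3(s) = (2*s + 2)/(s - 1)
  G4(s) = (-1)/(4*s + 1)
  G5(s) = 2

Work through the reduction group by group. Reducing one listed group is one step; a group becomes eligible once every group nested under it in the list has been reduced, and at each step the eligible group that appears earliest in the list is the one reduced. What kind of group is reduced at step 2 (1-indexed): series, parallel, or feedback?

Step 1: parallel reduction of G2, G3
Step 2: combine G4, G5 in parallel
Step 3: multiply G1, (G2+G3), (G4+G5) (series)
At step 2 the group reduced is parallel.

Final answer: parallel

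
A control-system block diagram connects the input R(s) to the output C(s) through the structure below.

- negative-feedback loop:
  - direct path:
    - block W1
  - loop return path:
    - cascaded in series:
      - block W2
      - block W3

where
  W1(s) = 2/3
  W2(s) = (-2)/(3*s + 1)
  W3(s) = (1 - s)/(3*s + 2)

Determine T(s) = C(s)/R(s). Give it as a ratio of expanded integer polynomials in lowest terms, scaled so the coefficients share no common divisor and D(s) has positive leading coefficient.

Reducing step by step:

[1] combine W2, W3 in series; result (2*s - 2)/(9*s^2 + 9*s + 2)
[2] reduce the feedback loop with forward W1 and return (W2*W3): this yields T(s), and no further normalization is needed

Answer: (18*s^2 + 18*s + 4)/(27*s^2 + 31*s + 2)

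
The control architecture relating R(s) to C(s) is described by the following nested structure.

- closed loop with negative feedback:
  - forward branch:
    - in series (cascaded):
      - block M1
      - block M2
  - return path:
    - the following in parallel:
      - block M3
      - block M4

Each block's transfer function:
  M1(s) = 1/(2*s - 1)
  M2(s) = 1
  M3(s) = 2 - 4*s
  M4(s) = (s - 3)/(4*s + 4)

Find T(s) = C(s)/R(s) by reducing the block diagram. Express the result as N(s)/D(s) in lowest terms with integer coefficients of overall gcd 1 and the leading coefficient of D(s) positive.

The answer is (-4*s - 4)/(8*s^2 + 3*s - 1).

Reasoning:
(1) combine M1, M2 in series gives 1/(2*s - 1)
(2) parallel reduction of M3, M4 gives (-16*s^2 - 7*s + 5)/(4*s + 4)
(3) apply the feedback formula to (M1*M2), (M3+M4), which is the overall transfer function T(s) = C(s)/R(s) in lowest terms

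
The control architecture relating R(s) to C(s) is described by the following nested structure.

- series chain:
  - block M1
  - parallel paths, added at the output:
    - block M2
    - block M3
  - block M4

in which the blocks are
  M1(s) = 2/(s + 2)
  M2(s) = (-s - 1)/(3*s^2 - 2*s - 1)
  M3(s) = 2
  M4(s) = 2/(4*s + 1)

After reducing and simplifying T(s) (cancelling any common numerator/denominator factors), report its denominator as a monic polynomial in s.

[1] add M2, M3 (parallel), giving (6*s^2 - 5*s - 3)/(3*s^2 - 2*s - 1)
[2] combine M1, (M2+M3), M4 in series, giving (24*s^2 - 20*s - 12)/(12*s^4 + 19*s^3 - 16*s^2 - 13*s - 2)
No further cancellation is possible in the step-2 result, so that is T(s). Its denominator becomes monic after dividing by the leading coefficient 12.

Final answer: s^4 + 19*s^3/12 - 4*s^2/3 - 13*s/12 - 1/6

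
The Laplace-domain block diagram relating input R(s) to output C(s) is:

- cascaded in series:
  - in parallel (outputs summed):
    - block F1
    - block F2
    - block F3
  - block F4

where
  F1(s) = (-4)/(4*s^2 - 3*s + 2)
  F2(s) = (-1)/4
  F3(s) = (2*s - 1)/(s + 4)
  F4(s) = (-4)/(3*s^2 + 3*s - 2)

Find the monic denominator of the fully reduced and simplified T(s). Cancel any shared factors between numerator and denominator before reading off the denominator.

1. reduce the parallel group F1, F2, F3; result (28*s^3 - 53*s^2 + 22*s - 80)/(16*s^3 + 52*s^2 - 40*s + 32)
2. cascade (F1+F2+F3), F4; result (-28*s^3 + 53*s^2 - 22*s + 80)/(12*s^5 + 51*s^4 + s^3 - 32*s^2 + 44*s - 16)
The result of step 2 is T(s) in lowest terms. Its denominator has leading coefficient 12; dividing the denominator through by 12 makes it monic.

Hence the answer: s^5 + 17*s^4/4 + s^3/12 - 8*s^2/3 + 11*s/3 - 4/3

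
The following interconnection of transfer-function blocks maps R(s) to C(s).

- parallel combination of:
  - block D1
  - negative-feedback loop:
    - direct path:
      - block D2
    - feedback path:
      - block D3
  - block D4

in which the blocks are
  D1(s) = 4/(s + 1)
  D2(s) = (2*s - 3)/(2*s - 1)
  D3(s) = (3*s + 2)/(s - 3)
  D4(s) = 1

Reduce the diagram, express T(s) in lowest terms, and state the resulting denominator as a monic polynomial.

(1) apply the feedback formula to D2, D3; result (2*s^2 - 9*s + 9)/(8*s^2 - 12*s - 3)
(2) parallel reduction of D1, [D2/(1+D2*D3)], D4; result (10*s^3 + 21*s^2 - 63*s - 6)/(8*s^3 - 4*s^2 - 15*s - 3)
No further cancellation is possible in the step-2 result, so that is T(s). Its denominator becomes monic after dividing by the leading coefficient 8.

Answer: s^3 - s^2/2 - 15*s/8 - 3/8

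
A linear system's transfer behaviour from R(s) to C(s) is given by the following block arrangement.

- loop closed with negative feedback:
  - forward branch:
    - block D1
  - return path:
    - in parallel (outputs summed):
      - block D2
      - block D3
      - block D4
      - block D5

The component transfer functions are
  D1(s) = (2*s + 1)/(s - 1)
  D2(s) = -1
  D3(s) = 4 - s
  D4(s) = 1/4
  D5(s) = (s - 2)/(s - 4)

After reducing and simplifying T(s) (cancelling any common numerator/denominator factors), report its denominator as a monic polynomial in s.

First reduce the diagram to T(s).

(1) parallel reduction of D2, D3, D4, D5 gives (-4*s^2 + 33*s - 60)/(4*s - 16)
(2) feedback reduction of D1, (D2+D3+D4+D5) gives (-8*s^2 + 28*s + 16)/(8*s^3 - 66*s^2 + 107*s + 44)
Step 2 gives the fully reduced T(s), with no common factor left to cancel. The denominator's leading coefficient is 8, so divide each of its coefficients by 8 to get the monic form.

Answer: s^3 - 33*s^2/4 + 107*s/8 + 11/2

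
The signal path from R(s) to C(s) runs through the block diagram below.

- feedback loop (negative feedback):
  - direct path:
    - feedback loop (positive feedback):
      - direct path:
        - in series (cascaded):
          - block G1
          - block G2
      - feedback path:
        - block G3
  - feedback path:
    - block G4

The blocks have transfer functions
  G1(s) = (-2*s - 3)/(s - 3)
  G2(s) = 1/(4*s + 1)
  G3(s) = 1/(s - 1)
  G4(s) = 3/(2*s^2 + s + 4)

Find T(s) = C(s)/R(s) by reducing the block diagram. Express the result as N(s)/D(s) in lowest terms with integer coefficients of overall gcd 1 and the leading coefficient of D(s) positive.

[1] multiply G1, G2 (series), giving (-2*s - 3)/(4*s^2 - 11*s - 3)
[2] collapse the loop ((G1*G2) forward, G3 return), giving (-2*s^2 - s + 3)/(4*s^3 - 15*s^2 + 10*s + 6)
[3] apply the feedback formula to [(G1*G2)/(1-(G1*G2)*G3)], G4; the result is T(s) itself (integer coefficients, no common factor, positive leading denominator coefficient)

Final answer: (-4*s^4 - 4*s^3 - 3*s^2 - s + 12)/(8*s^5 - 26*s^4 + 21*s^3 - 44*s^2 + 43*s + 33)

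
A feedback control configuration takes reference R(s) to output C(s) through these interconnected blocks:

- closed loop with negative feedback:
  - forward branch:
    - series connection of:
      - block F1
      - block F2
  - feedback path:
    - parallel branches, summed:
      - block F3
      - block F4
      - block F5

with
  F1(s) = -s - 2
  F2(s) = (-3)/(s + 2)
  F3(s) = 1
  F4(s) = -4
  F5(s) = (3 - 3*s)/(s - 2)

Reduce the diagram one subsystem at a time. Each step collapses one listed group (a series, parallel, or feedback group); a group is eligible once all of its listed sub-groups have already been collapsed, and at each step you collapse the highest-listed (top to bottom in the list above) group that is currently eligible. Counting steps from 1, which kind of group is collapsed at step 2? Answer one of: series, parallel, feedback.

1. series reduction of F1, F2
2. reduce the parallel group F3, F4, F5
3. collapse the loop ((F1*F2) forward, (F3+F4+F5) return)
The group at step 2 is a parallel group.

Final answer: parallel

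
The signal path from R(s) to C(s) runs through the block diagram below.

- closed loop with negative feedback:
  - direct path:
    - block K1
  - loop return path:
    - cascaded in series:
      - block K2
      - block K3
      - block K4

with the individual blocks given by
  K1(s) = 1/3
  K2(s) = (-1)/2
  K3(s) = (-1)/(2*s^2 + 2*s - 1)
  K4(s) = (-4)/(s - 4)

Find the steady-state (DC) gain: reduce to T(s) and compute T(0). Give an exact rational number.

(1) cascade K2, K3, K4 gives (-2)/(2*s^3 - 6*s^2 - 9*s + 4)
(2) collapse the loop (K1 forward, (K2*K3*K4) return) gives (2*s^3 - 6*s^2 - 9*s + 4)/(6*s^3 - 18*s^2 - 27*s + 10)
That last expression is T(s); at s = 0 only the constant terms survive, so T(0) = 4/10 = 2/5.

Therefore the answer is 2/5.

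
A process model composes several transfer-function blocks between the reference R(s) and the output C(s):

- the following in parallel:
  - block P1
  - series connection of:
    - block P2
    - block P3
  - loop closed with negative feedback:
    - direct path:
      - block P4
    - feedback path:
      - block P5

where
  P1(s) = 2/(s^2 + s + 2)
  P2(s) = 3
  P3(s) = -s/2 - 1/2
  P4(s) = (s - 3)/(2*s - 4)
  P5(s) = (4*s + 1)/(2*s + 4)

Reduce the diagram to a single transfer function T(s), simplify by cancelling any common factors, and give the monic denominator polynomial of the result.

Step 1 - cascade P2, P3: -3*s/2 - 3/2
Step 2 - feedback reduction of P4, P5: (2*s^2 - 2*s - 12)/(8*s^2 - 11*s - 19)
Step 3 - combine P1, (P2*P3), [P4/(1+P4*P5)] in parallel: (-24*s^5 - 11*s^4 + 51*s^3 + 177*s^2 + 161*s - 10)/(16*s^4 - 6*s^3 - 28*s^2 - 82*s - 76)
No further cancellation is possible in the step-3 result, so that is T(s). Its denominator becomes monic after dividing by the leading coefficient 16.

Final answer: s^4 - 3*s^3/8 - 7*s^2/4 - 41*s/8 - 19/4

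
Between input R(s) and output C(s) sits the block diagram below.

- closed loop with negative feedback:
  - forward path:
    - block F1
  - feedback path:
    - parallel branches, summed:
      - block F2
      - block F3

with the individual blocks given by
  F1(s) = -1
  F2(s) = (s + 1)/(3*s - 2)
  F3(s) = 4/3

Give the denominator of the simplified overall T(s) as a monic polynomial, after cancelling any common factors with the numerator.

Step 1. combine F2, F3 in parallel = (15*s - 5)/(9*s - 6)
Step 2. collapse the loop (F1 forward, (F2+F3) return) = (9*s - 6)/(6*s + 1)
The result of step 2 is T(s) in lowest terms. Its denominator has leading coefficient 6; dividing the denominator through by 6 makes it monic.

Answer: s + 1/6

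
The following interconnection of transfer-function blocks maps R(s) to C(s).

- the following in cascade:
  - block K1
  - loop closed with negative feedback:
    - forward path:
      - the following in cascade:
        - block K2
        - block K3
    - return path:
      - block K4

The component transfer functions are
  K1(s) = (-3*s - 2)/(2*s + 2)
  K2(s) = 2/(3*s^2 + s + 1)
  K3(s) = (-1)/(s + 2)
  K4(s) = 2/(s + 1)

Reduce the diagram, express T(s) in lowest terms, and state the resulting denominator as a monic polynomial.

First reduce the diagram to T(s).

Step 1 - cascade K2, K3 gives (-2)/(3*s^3 + 7*s^2 + 3*s + 2)
Step 2 - collapse the loop ((K2*K3) forward, K4 return) gives (-2*s - 2)/(3*s^4 + 10*s^3 + 10*s^2 + 5*s - 2)
Step 3 - reduce the series chain K1, [(K2*K3)/(1+(K2*K3)*K4)] gives (3*s + 2)/(3*s^4 + 10*s^3 + 10*s^2 + 5*s - 2)
The result of step 3 is T(s) in lowest terms. Its denominator has leading coefficient 3; dividing the denominator through by 3 makes it monic.

Answer: s^4 + 10*s^3/3 + 10*s^2/3 + 5*s/3 - 2/3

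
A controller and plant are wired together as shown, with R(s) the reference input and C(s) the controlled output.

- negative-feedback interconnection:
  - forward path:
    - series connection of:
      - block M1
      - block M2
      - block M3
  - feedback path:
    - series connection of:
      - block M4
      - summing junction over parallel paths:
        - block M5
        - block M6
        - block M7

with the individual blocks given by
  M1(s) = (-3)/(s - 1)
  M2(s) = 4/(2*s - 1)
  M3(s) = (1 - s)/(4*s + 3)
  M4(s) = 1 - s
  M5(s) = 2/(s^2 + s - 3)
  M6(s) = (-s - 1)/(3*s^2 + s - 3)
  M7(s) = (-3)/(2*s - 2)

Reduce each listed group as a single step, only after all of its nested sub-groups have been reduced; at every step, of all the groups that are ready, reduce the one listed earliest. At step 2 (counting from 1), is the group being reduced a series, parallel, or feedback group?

(1) combine M1, M2, M3 in series
(2) combine M5, M6, M7 in parallel
(3) series reduction of M4, (M5+M6+M7)
(4) reduce the feedback loop with forward (M1*M2*M3) and return (M4*(M5+M6+M7))
Step 2 collapses a parallel group.

Final answer: parallel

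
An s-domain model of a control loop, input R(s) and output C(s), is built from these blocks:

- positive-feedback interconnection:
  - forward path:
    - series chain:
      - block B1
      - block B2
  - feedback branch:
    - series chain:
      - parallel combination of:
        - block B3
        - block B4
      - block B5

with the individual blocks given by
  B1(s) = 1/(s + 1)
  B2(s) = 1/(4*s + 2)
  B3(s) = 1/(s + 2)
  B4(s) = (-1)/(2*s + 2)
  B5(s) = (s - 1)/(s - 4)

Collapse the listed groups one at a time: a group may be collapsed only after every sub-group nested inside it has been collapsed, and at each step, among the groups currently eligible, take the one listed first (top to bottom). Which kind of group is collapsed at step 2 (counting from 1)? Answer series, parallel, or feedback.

Step 1: series reduction of B1, B2
Step 2: parallel reduction of B3, B4
Step 3: combine (B3+B4), B5 in series
Step 4: apply the feedback formula to (B1*B2), ((B3+B4)*B5)
The group at step 2 is a parallel group.

Answer: parallel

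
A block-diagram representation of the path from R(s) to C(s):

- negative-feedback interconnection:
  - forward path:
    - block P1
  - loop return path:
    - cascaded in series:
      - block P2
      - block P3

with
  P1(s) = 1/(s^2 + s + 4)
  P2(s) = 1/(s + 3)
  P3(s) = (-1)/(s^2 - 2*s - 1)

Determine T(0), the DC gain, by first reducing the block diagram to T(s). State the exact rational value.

Reducing step by step:

[1] multiply P2, P3 (series) gives (-1)/(s^3 + s^2 - 7*s - 3)
[2] reduce the feedback loop with forward P1 and return (P2*P3) gives (s^3 + s^2 - 7*s - 3)/(s^5 + 2*s^4 - 2*s^3 - 6*s^2 - 31*s - 13)
Evaluating the step-2 result (the overall T(s)) at s = 0 gives T(0) = -3/(-13) = 3/13.

Answer: 3/13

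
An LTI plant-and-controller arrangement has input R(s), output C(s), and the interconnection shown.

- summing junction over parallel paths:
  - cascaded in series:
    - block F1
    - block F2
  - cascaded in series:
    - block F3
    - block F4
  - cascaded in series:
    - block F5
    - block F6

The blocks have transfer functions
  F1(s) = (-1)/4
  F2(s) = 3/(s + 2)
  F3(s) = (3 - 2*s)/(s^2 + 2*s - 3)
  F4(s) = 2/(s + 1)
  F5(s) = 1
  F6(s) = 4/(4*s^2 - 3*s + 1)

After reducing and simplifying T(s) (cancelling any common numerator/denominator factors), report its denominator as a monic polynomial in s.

The answer is s^6 + 17*s^5/4 + 3*s^4/2 - 15*s^3/2 - s^2 + 13*s/4 - 3/2.

Reasoning:
(1) cascade F1, F2 = (-3)/(4*s + 8)
(2) multiply F3, F4 (series) = (6 - 4*s)/(s^3 + 3*s^2 - s - 3)
(3) reduce the series chain F5, F6 = 4/(4*s^2 - 3*s + 1)
(4) add (F1*F2), (F3*F4), (F5*F6) (parallel) = (-12*s^5 - 75*s^4 + 132*s^3 + 298*s^2 - 256*s - 39)/(16*s^6 + 68*s^5 + 24*s^4 - 120*s^3 - 16*s^2 + 52*s - 24)
T(s) is the step-4 result (common factors already cancelled). Leading coefficient of the denominator: 16. Divide through by 16 for the monic polynomial.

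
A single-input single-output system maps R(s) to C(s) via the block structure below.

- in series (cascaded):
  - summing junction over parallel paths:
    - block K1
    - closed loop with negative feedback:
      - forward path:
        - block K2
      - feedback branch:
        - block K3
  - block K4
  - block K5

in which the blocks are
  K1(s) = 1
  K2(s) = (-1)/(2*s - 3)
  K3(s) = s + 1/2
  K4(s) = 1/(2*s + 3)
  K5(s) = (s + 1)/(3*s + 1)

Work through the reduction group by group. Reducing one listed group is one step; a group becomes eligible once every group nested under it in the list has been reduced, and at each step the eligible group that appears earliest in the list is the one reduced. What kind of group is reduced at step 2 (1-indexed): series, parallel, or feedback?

Reducing step by step:

[1] collapse the loop (K2 forward, K3 return)
[2] parallel reduction of K1, [K2/(1+K2*K3)]
[3] reduce the series chain (K1+[K2/(1+K2*K3)]), K4, K5
So the answer for step 2 is parallel.

Answer: parallel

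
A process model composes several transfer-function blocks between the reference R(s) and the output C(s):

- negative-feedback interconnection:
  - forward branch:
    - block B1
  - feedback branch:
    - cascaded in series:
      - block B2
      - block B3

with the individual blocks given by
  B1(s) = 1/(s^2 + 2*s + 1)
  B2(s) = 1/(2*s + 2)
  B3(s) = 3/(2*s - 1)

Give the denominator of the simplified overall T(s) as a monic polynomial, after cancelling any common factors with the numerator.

Step 1. series reduction of B2, B3: 3/(4*s^2 + 2*s - 2)
Step 2. reduce the feedback loop with forward B1 and return (B2*B3): (4*s^2 + 2*s - 2)/(4*s^4 + 10*s^3 + 6*s^2 - 2*s + 1)
Step 2 gives the fully reduced T(s), with no common factor left to cancel. The denominator's leading coefficient is 4, so divide each of its coefficients by 4 to get the monic form.

Final answer: s^4 + 5*s^3/2 + 3*s^2/2 - s/2 + 1/4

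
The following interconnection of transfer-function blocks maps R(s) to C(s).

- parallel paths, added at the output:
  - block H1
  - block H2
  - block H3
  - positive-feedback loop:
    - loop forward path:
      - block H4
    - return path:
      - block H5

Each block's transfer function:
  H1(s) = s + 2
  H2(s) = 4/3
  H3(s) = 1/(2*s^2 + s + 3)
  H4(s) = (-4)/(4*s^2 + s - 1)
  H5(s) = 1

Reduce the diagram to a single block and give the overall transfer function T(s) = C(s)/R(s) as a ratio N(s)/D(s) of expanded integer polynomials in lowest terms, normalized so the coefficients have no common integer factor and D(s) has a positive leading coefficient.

The answer is (24*s^5 + 98*s^4 + 117*s^3 + 196*s^2 + 78*s + 63)/(24*s^4 + 18*s^3 + 57*s^2 + 18*s + 27).

Reasoning:
Step 1. collapse the loop (H4 forward, H5 return); result (-4)/(4*s^2 + s + 3)
Step 2. reduce the parallel group H1, H2, H3, [H4/(1-H4*H5)], giving the overall T(s)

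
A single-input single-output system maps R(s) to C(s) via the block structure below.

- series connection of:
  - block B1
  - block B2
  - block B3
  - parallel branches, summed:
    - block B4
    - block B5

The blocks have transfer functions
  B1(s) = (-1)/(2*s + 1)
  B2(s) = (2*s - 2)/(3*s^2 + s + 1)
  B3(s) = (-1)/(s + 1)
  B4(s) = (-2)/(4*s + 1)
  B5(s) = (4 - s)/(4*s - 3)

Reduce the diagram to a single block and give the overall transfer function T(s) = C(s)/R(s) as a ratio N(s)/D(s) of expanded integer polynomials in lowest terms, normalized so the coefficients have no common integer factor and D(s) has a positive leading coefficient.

First reduce the diagram to T(s).

1. parallel reduction of B4, B5, giving (-4*s^2 + 7*s + 10)/(16*s^2 - 8*s - 3)
2. combine B1, B2, B3, (B4+B5) in series - this is the overall T(s), already in the required normalized form

Answer: (-8*s^3 + 22*s^2 + 6*s - 20)/(96*s^6 + 128*s^5 + 22*s^4 - 33*s^3 - 40*s^2 - 20*s - 3)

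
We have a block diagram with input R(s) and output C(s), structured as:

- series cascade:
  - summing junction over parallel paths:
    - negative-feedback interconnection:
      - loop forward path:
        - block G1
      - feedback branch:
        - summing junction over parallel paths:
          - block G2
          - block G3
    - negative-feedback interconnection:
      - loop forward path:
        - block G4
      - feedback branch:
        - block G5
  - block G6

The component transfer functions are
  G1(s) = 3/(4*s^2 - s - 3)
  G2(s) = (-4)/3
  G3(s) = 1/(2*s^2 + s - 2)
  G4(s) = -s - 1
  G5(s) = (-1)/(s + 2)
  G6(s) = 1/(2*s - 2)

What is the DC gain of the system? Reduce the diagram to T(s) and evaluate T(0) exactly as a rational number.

Reducing step by step:

(1) combine G2, G3 in parallel; result (-8*s^2 - 4*s + 11)/(6*s^2 + 3*s - 6)
(2) reduce the feedback loop with forward G1 and return (G2+G3); result (6*s^2 + 3*s - 6)/(8*s^4 + 2*s^3 - 23*s^2 - 5*s + 17)
(3) collapse the loop (G4 forward, G5 return); result (-s^2 - 3*s - 2)/(2*s + 3)
(4) add [G1/(1+G1*(G2+G3))], [G4/(1+G4*G5)] (parallel); result (-8*s^6 - 26*s^5 + s^4 + 82*s^3 + 68*s^2 - 44*s - 52)/(16*s^5 + 28*s^4 - 40*s^3 - 79*s^2 + 19*s + 51)
(5) combine ([G1/(1+G1*(G2+G3))]+[G4/(1+G4*G5)]), G6 in series; result (-8*s^6 - 26*s^5 + s^4 + 82*s^3 + 68*s^2 - 44*s - 52)/(32*s^6 + 24*s^5 - 136*s^4 - 78*s^3 + 196*s^2 + 64*s - 102)
The step-5 result is T(s). Setting s = 0: T(0) = -52/(-102) = 26/51.

Answer: 26/51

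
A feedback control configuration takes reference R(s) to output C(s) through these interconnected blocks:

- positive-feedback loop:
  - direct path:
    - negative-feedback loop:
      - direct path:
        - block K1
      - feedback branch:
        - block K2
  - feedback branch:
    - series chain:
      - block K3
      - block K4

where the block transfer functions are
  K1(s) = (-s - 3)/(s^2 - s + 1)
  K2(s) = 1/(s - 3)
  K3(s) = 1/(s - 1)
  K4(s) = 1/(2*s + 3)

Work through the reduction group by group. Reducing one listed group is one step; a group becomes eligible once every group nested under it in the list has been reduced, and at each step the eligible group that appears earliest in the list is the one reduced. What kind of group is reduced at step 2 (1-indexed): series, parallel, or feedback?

Reducing step by step:

1. apply the feedback formula to K1, K2
2. multiply K3, K4 (series)
3. feedback reduction of [K1/(1+K1*K2)], (K3*K4)
Step 2 collapses a series group.

Answer: series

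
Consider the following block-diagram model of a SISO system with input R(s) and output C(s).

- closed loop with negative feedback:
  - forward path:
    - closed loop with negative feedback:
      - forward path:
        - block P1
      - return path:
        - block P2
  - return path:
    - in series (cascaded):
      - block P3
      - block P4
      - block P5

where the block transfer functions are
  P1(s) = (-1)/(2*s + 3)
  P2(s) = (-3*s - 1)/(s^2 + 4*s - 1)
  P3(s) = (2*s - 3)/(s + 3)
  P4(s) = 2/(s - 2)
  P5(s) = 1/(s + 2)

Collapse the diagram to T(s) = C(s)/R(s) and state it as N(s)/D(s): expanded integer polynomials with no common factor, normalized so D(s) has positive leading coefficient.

First reduce the diagram to T(s).

[1] feedback reduction of P1, P2 -> (-s^2 - 4*s + 1)/(2*s^3 + 11*s^2 + 13*s - 2)
[2] cascade P3, P4, P5 -> (4*s - 6)/(s^3 + 3*s^2 - 4*s - 12)
[3] close the feedback loop around [P1/(1+P1*P2)], (P3*P4*P5); the result is T(s) itself (integer coefficients, no common factor, positive leading denominator coefficient)

Answer: (-s^5 - 7*s^4 - 7*s^3 + 31*s^2 + 44*s - 12)/(2*s^6 + 17*s^5 + 38*s^4 - 35*s^3 - 200*s^2 - 120*s + 18)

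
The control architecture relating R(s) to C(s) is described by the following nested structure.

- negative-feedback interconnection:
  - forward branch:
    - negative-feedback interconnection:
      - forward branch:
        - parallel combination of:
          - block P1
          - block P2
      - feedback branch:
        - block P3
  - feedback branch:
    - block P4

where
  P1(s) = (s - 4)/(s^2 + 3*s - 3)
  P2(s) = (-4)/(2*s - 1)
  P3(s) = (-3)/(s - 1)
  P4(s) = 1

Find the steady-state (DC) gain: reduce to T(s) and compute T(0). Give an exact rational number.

Answer: 16/67

Working:
Step 1. add P1, P2 (parallel) = (-2*s^2 - 21*s + 16)/(2*s^3 + 5*s^2 - 9*s + 3)
Step 2. collapse the loop ((P1+P2) forward, P3 return) = (-2*s^3 - 19*s^2 + 37*s - 16)/(2*s^4 + 3*s^3 - 8*s^2 + 75*s - 51)
Step 3. close the feedback loop around [(P1+P2)/(1+(P1+P2)*P3)], P4 = (-2*s^3 - 19*s^2 + 37*s - 16)/(2*s^4 + s^3 - 27*s^2 + 112*s - 67)
That last expression is T(s); at s = 0 only the constant terms survive, so T(0) = -16/(-67) = 16/67.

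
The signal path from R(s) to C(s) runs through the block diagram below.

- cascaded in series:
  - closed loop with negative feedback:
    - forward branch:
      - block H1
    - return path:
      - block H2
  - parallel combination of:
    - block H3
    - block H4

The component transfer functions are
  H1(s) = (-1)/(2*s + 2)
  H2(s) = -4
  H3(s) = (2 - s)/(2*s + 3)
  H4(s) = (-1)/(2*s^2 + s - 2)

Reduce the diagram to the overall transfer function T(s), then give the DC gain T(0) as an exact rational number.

[1] apply the feedback formula to H1, H2 -> (-1)/(2*s + 6)
[2] parallel reduction of H3, H4 -> (-2*s^3 + 3*s^2 + 2*s - 7)/(4*s^3 + 8*s^2 - s - 6)
[3] multiply [H1/(1+H1*H2)], (H3+H4) (series) -> (2*s^3 - 3*s^2 - 2*s + 7)/(8*s^4 + 40*s^3 + 46*s^2 - 18*s - 36)
Step 3 gives the overall T(s). Then T(0) = 7/(-36) = -7/36.

Hence the answer: -7/36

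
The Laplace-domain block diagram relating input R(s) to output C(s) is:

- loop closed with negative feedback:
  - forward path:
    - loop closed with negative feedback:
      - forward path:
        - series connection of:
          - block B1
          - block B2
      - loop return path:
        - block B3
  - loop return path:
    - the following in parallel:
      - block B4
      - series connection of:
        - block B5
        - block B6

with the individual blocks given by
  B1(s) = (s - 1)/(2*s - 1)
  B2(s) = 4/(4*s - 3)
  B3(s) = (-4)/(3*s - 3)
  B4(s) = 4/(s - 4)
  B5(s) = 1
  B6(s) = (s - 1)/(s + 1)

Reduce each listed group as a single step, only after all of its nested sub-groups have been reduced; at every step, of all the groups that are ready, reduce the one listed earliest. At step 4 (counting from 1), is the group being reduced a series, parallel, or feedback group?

The answer is parallel.

Reasoning:
[1] reduce the series chain B1, B2
[2] collapse the loop ((B1*B2) forward, B3 return)
[3] combine B5, B6 in series
[4] reduce the parallel group B4, (B5*B6)
[5] close the feedback loop around [(B1*B2)/(1+(B1*B2)*B3)], (B4+(B5*B6))
At step 4 the group reduced is parallel.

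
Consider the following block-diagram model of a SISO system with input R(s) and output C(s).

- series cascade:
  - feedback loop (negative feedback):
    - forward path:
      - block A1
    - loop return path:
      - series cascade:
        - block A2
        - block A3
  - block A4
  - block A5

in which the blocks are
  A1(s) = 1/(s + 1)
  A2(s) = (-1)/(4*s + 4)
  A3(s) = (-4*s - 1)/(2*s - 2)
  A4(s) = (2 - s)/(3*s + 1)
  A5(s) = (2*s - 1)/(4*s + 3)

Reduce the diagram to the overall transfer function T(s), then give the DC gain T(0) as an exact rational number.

Answer: -16/21

Working:
Step 1. series reduction of A2, A3; result (4*s + 1)/(8*s^2 - 8)
Step 2. reduce the feedback loop with forward A1 and return (A2*A3); result (8*s^2 - 8)/(8*s^3 + 8*s^2 - 4*s - 7)
Step 3. cascade [A1/(1+A1*(A2*A3))], A4, A5; result (-16*s^4 + 40*s^3 - 40*s + 16)/(96*s^5 + 200*s^4 + 80*s^3 - 112*s^2 - 103*s - 21)
Step 3 gives the overall T(s). Then T(0) = 16/(-21) = -16/21.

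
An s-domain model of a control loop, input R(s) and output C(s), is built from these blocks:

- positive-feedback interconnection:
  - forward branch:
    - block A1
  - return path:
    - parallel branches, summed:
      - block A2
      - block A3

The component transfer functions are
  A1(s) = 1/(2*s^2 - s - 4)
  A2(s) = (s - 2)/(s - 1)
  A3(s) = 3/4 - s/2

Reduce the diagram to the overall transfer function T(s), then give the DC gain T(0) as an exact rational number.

1. add A2, A3 (parallel) -> (-2*s^2 + 9*s - 11)/(4*s - 4)
2. collapse the loop (A1 forward, (A2+A3) return) -> (4*s - 4)/(8*s^3 - 10*s^2 - 21*s + 27)
The step-2 result is T(s). Setting s = 0: T(0) = -4/27.

Final answer: -4/27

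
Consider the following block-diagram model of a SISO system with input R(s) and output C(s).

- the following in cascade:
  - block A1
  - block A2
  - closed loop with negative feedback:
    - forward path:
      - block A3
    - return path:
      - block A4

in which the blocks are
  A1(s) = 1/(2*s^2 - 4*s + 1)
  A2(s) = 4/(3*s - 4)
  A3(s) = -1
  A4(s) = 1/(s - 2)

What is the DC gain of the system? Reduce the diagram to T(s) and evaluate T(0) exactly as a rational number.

First reduce the diagram to T(s).

Step 1. collapse the loop (A3 forward, A4 return) = (2 - s)/(s - 3)
Step 2. reduce the series chain A1, A2, [A3/(1+A3*A4)] = (8 - 4*s)/(6*s^4 - 38*s^3 + 79*s^2 - 61*s + 12)
That last expression is T(s); at s = 0 only the constant terms survive, so T(0) = 8/12 = 2/3.

Answer: 2/3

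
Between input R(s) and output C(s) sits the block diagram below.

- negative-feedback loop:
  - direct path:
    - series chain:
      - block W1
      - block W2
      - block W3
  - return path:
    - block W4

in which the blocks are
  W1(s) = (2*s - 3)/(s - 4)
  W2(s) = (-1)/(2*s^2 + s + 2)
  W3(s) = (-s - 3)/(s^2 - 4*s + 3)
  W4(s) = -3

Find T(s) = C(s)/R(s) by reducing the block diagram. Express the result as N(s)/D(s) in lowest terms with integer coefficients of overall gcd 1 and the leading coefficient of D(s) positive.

[1] series reduction of W1, W2, W3, giving (2*s^2 + 3*s - 9)/(2*s^5 - 15*s^4 + 32*s^3 - 21*s^2 + 26*s - 24)
[2] collapse the loop ((W1*W2*W3) forward, W4 return) - this is the overall T(s), already in the required normalized form

Answer: (2*s^2 + 3*s - 9)/(2*s^5 - 15*s^4 + 32*s^3 - 27*s^2 + 17*s + 3)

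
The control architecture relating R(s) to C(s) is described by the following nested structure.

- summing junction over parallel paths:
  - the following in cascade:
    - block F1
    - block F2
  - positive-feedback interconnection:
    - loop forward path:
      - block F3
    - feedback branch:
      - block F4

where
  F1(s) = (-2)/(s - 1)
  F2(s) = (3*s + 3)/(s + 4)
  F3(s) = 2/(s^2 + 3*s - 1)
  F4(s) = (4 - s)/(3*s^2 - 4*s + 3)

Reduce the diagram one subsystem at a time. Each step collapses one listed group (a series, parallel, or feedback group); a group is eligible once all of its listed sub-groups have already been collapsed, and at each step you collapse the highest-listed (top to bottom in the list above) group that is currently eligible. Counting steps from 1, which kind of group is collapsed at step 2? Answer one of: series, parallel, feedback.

Reducing step by step:

[1] multiply F1, F2 (series)
[2] reduce the feedback loop with forward F3 and return F4
[3] sum the parallel branches (F1*F2), [F3/(1-F3*F4)]
So the answer for step 2 is feedback.

Answer: feedback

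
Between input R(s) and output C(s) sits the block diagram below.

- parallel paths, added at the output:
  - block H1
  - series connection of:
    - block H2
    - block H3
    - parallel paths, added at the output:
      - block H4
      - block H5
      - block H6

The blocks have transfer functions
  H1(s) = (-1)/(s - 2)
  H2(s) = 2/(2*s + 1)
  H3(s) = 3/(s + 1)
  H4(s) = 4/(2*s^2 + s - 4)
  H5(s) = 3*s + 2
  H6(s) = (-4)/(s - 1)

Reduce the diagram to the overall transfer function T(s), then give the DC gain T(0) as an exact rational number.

The answer is 61/2.

Reasoning:
Step 1. sum the parallel branches H4, H5, H6, giving (6*s^4 + s^3 - 25*s^2 + 2*s + 20)/(2*s^3 - s^2 - 5*s + 4)
Step 2. reduce the series chain H2, H3, (H4+H5+H6), giving (36*s^4 + 6*s^3 - 150*s^2 + 12*s + 120)/(4*s^5 + 4*s^4 - 11*s^3 - 8*s^2 + 7*s + 4)
Step 3. parallel reduction of H1, (H2*H3*(H4+H5+H6)), giving (32*s^5 - 70*s^4 - 151*s^3 + 320*s^2 + 89*s - 244)/(4*s^6 - 4*s^5 - 19*s^4 + 14*s^3 + 23*s^2 - 10*s - 8)
The step-3 result is T(s). Setting s = 0: T(0) = -244/(-8) = 61/2.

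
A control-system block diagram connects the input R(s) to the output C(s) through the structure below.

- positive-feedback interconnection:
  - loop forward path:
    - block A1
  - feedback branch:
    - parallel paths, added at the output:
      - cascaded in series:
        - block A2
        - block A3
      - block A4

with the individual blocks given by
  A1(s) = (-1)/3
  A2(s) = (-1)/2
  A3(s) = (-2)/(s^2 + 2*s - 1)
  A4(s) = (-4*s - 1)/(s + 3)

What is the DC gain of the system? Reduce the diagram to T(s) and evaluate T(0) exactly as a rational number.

Reducing step by step:

Step 1: reduce the series chain A2, A3, giving 1/(s^2 + 2*s - 1)
Step 2: parallel reduction of (A2*A3), A4, giving (-4*s^3 - 9*s^2 + 3*s + 4)/(s^3 + 5*s^2 + 5*s - 3)
Step 3: feedback reduction of A1, ((A2*A3)+A4), giving (s^3 + 5*s^2 + 5*s - 3)/(s^3 - 6*s^2 - 18*s + 5)
Step 3 gives the overall T(s). Then T(0) = -3/5.

Answer: -3/5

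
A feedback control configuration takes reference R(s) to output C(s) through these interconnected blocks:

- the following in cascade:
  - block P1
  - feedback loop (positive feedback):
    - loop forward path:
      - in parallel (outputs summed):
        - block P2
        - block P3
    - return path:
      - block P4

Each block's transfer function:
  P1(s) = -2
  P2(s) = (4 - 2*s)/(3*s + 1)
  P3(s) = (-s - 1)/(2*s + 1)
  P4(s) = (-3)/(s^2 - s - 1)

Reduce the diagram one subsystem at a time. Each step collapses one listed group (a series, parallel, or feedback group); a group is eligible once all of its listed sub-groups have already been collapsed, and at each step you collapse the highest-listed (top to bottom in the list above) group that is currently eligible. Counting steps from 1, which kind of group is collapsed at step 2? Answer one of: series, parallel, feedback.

Step 1 - combine P2, P3 in parallel
Step 2 - apply the feedback formula to (P2+P3), P4
Step 3 - multiply P1, [(P2+P3)/(1-(P2+P3)*P4)] (series)
Step 2 collapses a feedback group.

Answer: feedback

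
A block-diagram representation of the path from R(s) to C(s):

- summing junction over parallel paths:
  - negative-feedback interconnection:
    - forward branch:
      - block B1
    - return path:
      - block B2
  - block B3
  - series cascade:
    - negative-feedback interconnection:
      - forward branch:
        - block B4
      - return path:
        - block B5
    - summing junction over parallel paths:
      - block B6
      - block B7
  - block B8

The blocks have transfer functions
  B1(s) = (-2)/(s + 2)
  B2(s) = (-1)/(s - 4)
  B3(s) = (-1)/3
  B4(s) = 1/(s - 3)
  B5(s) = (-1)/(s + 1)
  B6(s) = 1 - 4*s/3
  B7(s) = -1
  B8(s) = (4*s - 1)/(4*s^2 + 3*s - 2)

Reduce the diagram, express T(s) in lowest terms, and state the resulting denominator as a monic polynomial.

Answer: s^6 - 13*s^5/4 - 19*s^4/2 + 35*s^3/2 + 42*s^2 + 8*s - 12

Working:
[1] apply the feedback formula to B1, B2 gives (8 - 2*s)/(s^2 - 2*s - 6)
[2] reduce the feedback loop with forward B4 and return B5 gives (s + 1)/(s^2 - 2*s - 4)
[3] combine B6, B7 in parallel gives (-4*s)/3
[4] combine [B4/(1+B4*B5)], (B6+B7) in series gives (-4*s^2 - 4*s)/(3*s^2 - 6*s - 12)
[5] combine [B1/(1+B1*B2)], B3, ([B4/(1+B4*B5)]*(B6+B7)), B8 in parallel gives (-20*s^6 + 5*s^5 + 261*s^4 + 78*s^3 - 430*s^2 - 92*s + 168)/(12*s^6 - 39*s^5 - 114*s^4 + 210*s^3 + 504*s^2 + 96*s - 144)
The result of step 5 is T(s) in lowest terms. Its denominator has leading coefficient 12; dividing the denominator through by 12 makes it monic.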